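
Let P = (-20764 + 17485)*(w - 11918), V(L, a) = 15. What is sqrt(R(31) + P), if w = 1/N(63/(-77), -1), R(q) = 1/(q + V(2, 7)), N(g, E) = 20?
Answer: sqrt(2067276881995)/230 ≈ 6251.3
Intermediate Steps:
R(q) = 1/(15 + q) (R(q) = 1/(q + 15) = 1/(15 + q))
w = 1/20 ≈ 0.050000
P = 781579161/20 (P = (-20764 + 17485)*(1/20 - 11918) = -3279*(-238359/20) = 781579161/20 ≈ 3.9079e+7)
sqrt(R(31) + P) = sqrt(1/(15 + 31) + 781579161/20) = sqrt(1/46 + 781579161/20) = sqrt(17976320713/460) = sqrt(2067276881995)/230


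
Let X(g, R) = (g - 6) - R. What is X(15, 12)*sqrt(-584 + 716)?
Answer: -6*sqrt(33) ≈ -34.467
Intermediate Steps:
X(g, R) = -6 + g - R (X(g, R) = (-6 + g) - R = -6 + g - R)
X(15, 12)*sqrt(-584 + 716) = (-6 + 15 - 1*12)*sqrt(-584 + 716) = (-6 + 15 - 12)*sqrt(132) = -6*sqrt(33)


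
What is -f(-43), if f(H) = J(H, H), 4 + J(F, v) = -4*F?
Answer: -168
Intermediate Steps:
J(F, v) = -4 - 4*F
f(H) = -4 - 4*H
-f(-43) = -(-4 - 4*(-43)) = -(-4 + 172) = -1*168 = -168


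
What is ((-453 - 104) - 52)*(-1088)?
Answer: 662592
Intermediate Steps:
((-453 - 104) - 52)*(-1088) = (-557 - 52)*(-1088) = -609*(-1088) = 662592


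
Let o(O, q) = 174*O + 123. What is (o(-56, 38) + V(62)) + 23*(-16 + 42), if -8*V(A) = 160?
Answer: -9043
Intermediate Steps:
V(A) = -20 (V(A) = -⅛*160 = -20)
o(O, q) = 123 + 174*O
(o(-56, 38) + V(62)) + 23*(-16 + 42) = ((123 + 174*(-56)) - 20) + 23*(-16 + 42) = ((123 - 9744) - 20) + 23*26 = (-9621 - 20) + 598 = -9641 + 598 = -9043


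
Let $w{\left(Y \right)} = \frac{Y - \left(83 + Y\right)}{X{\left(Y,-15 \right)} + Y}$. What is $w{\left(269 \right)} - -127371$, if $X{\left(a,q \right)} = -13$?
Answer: $\frac{32606893}{256} \approx 1.2737 \cdot 10^{5}$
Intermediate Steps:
$w{\left(Y \right)} = - \frac{83}{-13 + Y}$ ($w{\left(Y \right)} = \frac{Y - \left(83 + Y\right)}{-13 + Y} = - \frac{83}{-13 + Y}$)
$w{\left(269 \right)} - -127371 = - \frac{83}{-13 + 269} - -127371 = - \frac{83}{256} + 127371 = \frac{32606893}{256}$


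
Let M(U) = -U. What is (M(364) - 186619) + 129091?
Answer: -57892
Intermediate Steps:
(M(364) - 186619) + 129091 = (-1*364 - 186619) + 129091 = (-364 - 186619) + 129091 = -186983 + 129091 = -57892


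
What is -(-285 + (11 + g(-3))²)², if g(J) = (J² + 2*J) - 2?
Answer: -19881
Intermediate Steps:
g(J) = -2 + J² + 2*J
-(-285 + (11 + g(-3))²)² = -(-285 + (11 + (-2 + (-3)² + 2*(-3)))²)² = -(-285 + (11 + (-2 + 9 - 6))²)² = -(-285 + (11 + 1)²)² = -(-285 + 12²)² = -(-285 + 144)² = -1*(-141)² = -1*19881 = -19881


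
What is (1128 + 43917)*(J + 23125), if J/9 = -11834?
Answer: -3755897145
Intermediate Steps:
J = -106506 (J = 9*(-11834) = -106506)
(1128 + 43917)*(J + 23125) = (1128 + 43917)*(-106506 + 23125) = 45045*(-83381) = -3755897145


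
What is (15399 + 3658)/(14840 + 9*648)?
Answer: 59/64 ≈ 0.92188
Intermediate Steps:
(15399 + 3658)/(14840 + 9*648) = 19057/(14840 + 5832) = 19057/20672 = 19057*(1/20672) = 59/64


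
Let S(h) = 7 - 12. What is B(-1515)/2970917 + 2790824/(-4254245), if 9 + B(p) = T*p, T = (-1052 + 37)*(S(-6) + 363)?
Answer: 2333694138805937/12639008792665 ≈ 184.64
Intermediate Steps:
S(h) = -5
T = -363370 (T = (-1052 + 37)*(-5 + 363) = -1015*358 = -363370)
B(p) = -9 - 363370*p
B(-1515)/2970917 + 2790824/(-4254245) = (-9 - 363370*(-1515))/2970917 + 2790824/(-4254245) = (-9 + 550505550)*(1/2970917) + 2790824*(-1/4254245) = 550505541*(1/2970917) - 2790824/4254245 = 550505541/2970917 - 2790824/4254245 = 2333694138805937/12639008792665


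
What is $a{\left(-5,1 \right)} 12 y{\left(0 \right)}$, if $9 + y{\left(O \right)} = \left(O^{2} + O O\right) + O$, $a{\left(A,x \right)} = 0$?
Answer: $0$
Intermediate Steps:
$y{\left(O \right)} = -9 + O + 2 O^{2}$ ($y{\left(O \right)} = -9 + \left(\left(O^{2} + O O\right) + O\right) = -9 + \left(\left(O^{2} + O^{2}\right) + O\right) = -9 + \left(2 O^{2} + O\right) = -9 + \left(O + 2 O^{2}\right) = -9 + O + 2 O^{2}$)
$a{\left(-5,1 \right)} 12 y{\left(0 \right)} = 0 \cdot 12 \left(-9 + 0 + 2 \cdot 0^{2}\right) = 0 \left(-9 + 0 + 2 \cdot 0\right) = 0 \left(-9 + 0 + 0\right) = 0 \left(-9\right) = 0$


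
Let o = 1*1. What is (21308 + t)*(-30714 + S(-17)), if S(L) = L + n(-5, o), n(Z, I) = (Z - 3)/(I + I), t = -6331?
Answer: -460318095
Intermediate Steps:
o = 1
n(Z, I) = (-3 + Z)/(2*I) (n(Z, I) = (-3 + Z)/((2*I)) = (-3 + Z)*(1/(2*I)) = (-3 + Z)/(2*I))
S(L) = -4 + L (S(L) = L + (1/2)*(-3 - 5)/1 = L + (1/2)*1*(-8) = L - 4 = -4 + L)
(21308 + t)*(-30714 + S(-17)) = (21308 - 6331)*(-30714 + (-4 - 17)) = 14977*(-30714 - 21) = 14977*(-30735) = -460318095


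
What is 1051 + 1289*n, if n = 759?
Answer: 979402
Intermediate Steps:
1051 + 1289*n = 1051 + 1289*759 = 1051 + 978351 = 979402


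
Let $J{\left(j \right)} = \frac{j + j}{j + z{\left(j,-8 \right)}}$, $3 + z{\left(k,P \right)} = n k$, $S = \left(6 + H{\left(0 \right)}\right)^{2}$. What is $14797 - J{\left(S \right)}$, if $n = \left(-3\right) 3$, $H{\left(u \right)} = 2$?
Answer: $\frac{7620583}{515} \approx 14797.0$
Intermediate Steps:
$S = 64$ ($S = \left(6 + 2\right)^{2} = 8^{2} = 64$)
$n = -9$
$z{\left(k,P \right)} = -3 - 9 k$
$J{\left(j \right)} = \frac{2 j}{-3 - 8 j}$ ($J{\left(j \right)} = \frac{j + j}{j - \left(3 + 9 j\right)} = \frac{2 j}{-3 - 8 j}$)
$14797 - J{\left(S \right)} = 14797 - 2 \cdot 64 \frac{1}{-3 - 512} = 14797 - 2 \cdot 64 \frac{1}{-515} = 14797 - 2 \cdot 64 \left(- \frac{1}{515}\right) = 14797 - - \frac{128}{515} = 14797 + \frac{128}{515} = \frac{7620583}{515}$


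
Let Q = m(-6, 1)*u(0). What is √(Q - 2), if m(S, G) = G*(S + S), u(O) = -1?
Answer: √10 ≈ 3.1623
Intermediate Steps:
m(S, G) = 2*G*S (m(S, G) = G*(2*S) = 2*G*S)
Q = 12 (Q = (2*1*(-6))*(-1) = -12*(-1) = 12)
√(Q - 2) = √(12 - 2) = √10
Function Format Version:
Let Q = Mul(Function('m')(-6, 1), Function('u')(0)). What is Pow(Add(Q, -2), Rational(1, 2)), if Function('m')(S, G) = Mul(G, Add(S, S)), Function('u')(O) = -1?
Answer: Pow(10, Rational(1, 2)) ≈ 3.1623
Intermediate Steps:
Function('m')(S, G) = Mul(2, G, S) (Function('m')(S, G) = Mul(G, Mul(2, S)) = Mul(2, G, S))
Q = 12 (Q = Mul(Mul(2, 1, -6), -1) = Mul(-12, -1) = 12)
Pow(Add(Q, -2), Rational(1, 2)) = Pow(Add(12, -2), Rational(1, 2)) = Pow(10, Rational(1, 2))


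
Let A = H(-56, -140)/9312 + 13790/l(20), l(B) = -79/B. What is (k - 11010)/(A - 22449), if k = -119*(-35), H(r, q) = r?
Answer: 629438820/2385351997 ≈ 0.26388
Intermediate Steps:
A = -321031753/91956 (A = -56/9312 + 13790/((-79/20)) = -56*1/9312 + 13790/((-79*1/20)) = -7/1164 + 13790/(-79/20) = -7/1164 + 13790*(-20/79) = -7/1164 - 275800/79 = -321031753/91956 ≈ -3491.1)
k = 4165
(k - 11010)/(A - 22449) = (4165 - 11010)/(-321031753/91956 - 22449) = -6845/(-2385351997/91956) = -6845*(-91956/2385351997) = 629438820/2385351997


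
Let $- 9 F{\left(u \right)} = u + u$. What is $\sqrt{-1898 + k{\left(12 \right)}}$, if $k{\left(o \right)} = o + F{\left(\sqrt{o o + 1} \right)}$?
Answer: $\frac{\sqrt{-16974 - 2 \sqrt{145}}}{3} \approx 43.459 i$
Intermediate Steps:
$F{\left(u \right)} = - \frac{2 u}{9}$ ($F{\left(u \right)} = - \frac{u + u}{9} = - \frac{2 u}{9}$)
$k{\left(o \right)} = o - \frac{2 \sqrt{1 + o^{2}}}{9}$ ($k{\left(o \right)} = o - \frac{2 \sqrt{o o + 1}}{9} = o - \frac{2 \sqrt{o^{2} + 1}}{9} = o - \frac{2 \sqrt{1 + o^{2}}}{9}$)
$\sqrt{-1898 + k{\left(12 \right)}} = \sqrt{-1898 + \left(12 - \frac{2 \sqrt{1 + 12^{2}}}{9}\right)} = \sqrt{-1898 + \left(12 - \frac{2 \sqrt{1 + 144}}{9}\right)} = \sqrt{-1898 + \left(12 - \frac{2 \sqrt{145}}{9}\right)} = \sqrt{-1886 - \frac{2 \sqrt{145}}{9}}$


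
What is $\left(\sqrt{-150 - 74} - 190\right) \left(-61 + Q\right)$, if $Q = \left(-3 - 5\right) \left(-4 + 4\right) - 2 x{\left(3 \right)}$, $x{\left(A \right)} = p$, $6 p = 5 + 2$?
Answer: $\frac{36100}{3} - \frac{760 i \sqrt{14}}{3} \approx 12033.0 - 947.89 i$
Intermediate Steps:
$p = \frac{7}{6}$ ($p = \frac{5 + 2}{6} = \frac{1}{6} \cdot 7 = \frac{7}{6} \approx 1.1667$)
$x{\left(A \right)} = \frac{7}{6}$
$Q = - \frac{7}{3}$ ($Q = \left(-3 - 5\right) \left(-4 + 4\right) - \frac{7}{3} = \left(-8\right) 0 - \frac{7}{3} = 0 - \frac{7}{3} = - \frac{7}{3} \approx -2.3333$)
$\left(\sqrt{-150 - 74} - 190\right) \left(-61 + Q\right) = \left(\sqrt{-150 - 74} - 190\right) \left(-61 - \frac{7}{3}\right) = \left(\sqrt{-224} - 190\right) \left(- \frac{190}{3}\right) = \left(4 i \sqrt{14} - 190\right) \left(- \frac{190}{3}\right) = \left(-190 + 4 i \sqrt{14}\right) \left(- \frac{190}{3}\right) = \frac{36100}{3} - \frac{760 i \sqrt{14}}{3}$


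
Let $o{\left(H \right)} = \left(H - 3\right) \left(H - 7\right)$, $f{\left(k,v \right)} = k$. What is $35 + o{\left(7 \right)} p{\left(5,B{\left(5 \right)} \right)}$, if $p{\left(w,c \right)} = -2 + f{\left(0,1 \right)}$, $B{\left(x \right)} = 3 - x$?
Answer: $35$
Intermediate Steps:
$o{\left(H \right)} = \left(-7 + H\right) \left(-3 + H\right)$ ($o{\left(H \right)} = \left(-3 + H\right) \left(-7 + H\right) = \left(-7 + H\right) \left(-3 + H\right)$)
$p{\left(w,c \right)} = -2$ ($p{\left(w,c \right)} = -2 + 0 = -2$)
$35 + o{\left(7 \right)} p{\left(5,B{\left(5 \right)} \right)} = 35 + \left(21 + 7^{2} - 70\right) \left(-2\right) = 35 + \left(21 + 49 - 70\right) \left(-2\right) = 35 + 0 \left(-2\right) = 35 + 0 = 35$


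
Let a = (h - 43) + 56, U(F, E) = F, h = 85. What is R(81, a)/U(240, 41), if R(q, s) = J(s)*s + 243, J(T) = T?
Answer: 9847/240 ≈ 41.029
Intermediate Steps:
a = 98 (a = (85 - 43) + 56 = 42 + 56 = 98)
R(q, s) = 243 + s**2 (R(q, s) = s*s + 243 = s**2 + 243 = 243 + s**2)
R(81, a)/U(240, 41) = (243 + 98**2)/240 = (243 + 9604)*(1/240) = 9847*(1/240) = 9847/240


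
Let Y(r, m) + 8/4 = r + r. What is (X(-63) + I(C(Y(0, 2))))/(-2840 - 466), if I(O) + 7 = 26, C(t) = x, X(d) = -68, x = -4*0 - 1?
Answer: 49/3306 ≈ 0.014822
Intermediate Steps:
x = -1 (x = 0 - 1 = -1)
Y(r, m) = -2 + 2*r (Y(r, m) = -2 + (r + r) = -2 + 2*r)
C(t) = -1
I(O) = 19 (I(O) = -7 + 26 = 19)
(X(-63) + I(C(Y(0, 2))))/(-2840 - 466) = (-68 + 19)/(-2840 - 466) = -49/(-3306) = -49*(-1/3306) = 49/3306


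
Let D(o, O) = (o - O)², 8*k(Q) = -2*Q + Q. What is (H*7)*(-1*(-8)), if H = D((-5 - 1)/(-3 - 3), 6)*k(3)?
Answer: -525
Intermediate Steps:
k(Q) = -Q/8 (k(Q) = (-2*Q + Q)/8 = (-Q)/8 = -Q/8)
H = -75/8 (H = (6 - (-5 - 1)/(-3 - 3))²*(-⅛*3) = (6 - (-6)/(-6))²*(-3/8) = (6 - (-6)*(-1)/6)²*(-3/8) = (6 - 1*1)²*(-3/8) = (6 - 1)²*(-3/8) = 5²*(-3/8) = 25*(-3/8) = -75/8 ≈ -9.3750)
(H*7)*(-1*(-8)) = (-75/8*7)*(-1*(-8)) = -525/8*8 = -525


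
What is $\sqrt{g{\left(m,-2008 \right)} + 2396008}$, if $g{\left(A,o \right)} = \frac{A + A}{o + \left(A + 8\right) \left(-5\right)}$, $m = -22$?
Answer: $\frac{\sqrt{2249758089006}}{969} \approx 1547.9$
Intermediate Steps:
$g{\left(A,o \right)} = \frac{2 A}{-40 + o - 5 A}$ ($g{\left(A,o \right)} = \frac{2 A}{o + \left(8 + A\right) \left(-5\right)} = \frac{2 A}{o - \left(40 + 5 A\right)} = \frac{2 A}{-40 + o - 5 A}$)
$\sqrt{g{\left(m,-2008 \right)} + 2396008} = \sqrt{2 \left(-22\right) \frac{1}{-40 - 2008 - -110} + 2396008} = \sqrt{2 \left(-22\right) \frac{1}{-40 - 2008 + 110} + 2396008} = \sqrt{2 \left(-22\right) \frac{1}{-1938} + 2396008} = \sqrt{2 \left(-22\right) \left(- \frac{1}{1938}\right) + 2396008} = \sqrt{\frac{22}{969} + 2396008} = \sqrt{\frac{2321731774}{969}} = \frac{\sqrt{2249758089006}}{969}$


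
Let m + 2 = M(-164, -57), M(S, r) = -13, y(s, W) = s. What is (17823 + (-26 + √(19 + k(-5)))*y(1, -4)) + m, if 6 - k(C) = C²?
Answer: 17782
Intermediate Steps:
k(C) = 6 - C²
m = -15 (m = -2 - 13 = -15)
(17823 + (-26 + √(19 + k(-5)))*y(1, -4)) + m = (17823 + (-26 + √(19 + (6 - 1*(-5)²)))*1) - 15 = (17823 + (-26 + √(19 + (6 - 1*25)))*1) - 15 = (17823 + (-26 + √(19 + (6 - 25)))*1) - 15 = (17823 + (-26 + √(19 - 19))*1) - 15 = (17823 + (-26 + √0)*1) - 15 = (17823 + (-26 + 0)*1) - 15 = (17823 - 26*1) - 15 = (17823 - 26) - 15 = 17797 - 15 = 17782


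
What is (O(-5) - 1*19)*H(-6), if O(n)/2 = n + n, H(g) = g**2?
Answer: -1404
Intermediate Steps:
O(n) = 4*n (O(n) = 2*(n + n) = 2*(2*n) = 4*n)
(O(-5) - 1*19)*H(-6) = (4*(-5) - 1*19)*(-6)**2 = (-20 - 19)*36 = -39*36 = -1404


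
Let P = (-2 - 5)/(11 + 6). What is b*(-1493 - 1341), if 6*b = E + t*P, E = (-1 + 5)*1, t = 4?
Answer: -56680/51 ≈ -1111.4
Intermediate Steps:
P = -7/17 ≈ -0.41176
E = 4 (E = 4*1 = 4)
b = 20/51 (b = (4 + 4*(-7/17))/6 = (4 - 28/17)/6 = (1/6)*(40/17) = 20/51 ≈ 0.39216)
b*(-1493 - 1341) = 20*(-1493 - 1341)/51 = (20/51)*(-2834) = -56680/51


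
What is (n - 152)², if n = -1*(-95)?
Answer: 3249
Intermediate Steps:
n = 95
(n - 152)² = (95 - 152)² = (-57)² = 3249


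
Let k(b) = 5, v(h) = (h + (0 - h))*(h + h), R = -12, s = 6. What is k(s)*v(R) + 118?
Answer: 118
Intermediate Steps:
v(h) = 0 (v(h) = (h - h)*(2*h) = 0*(2*h) = 0)
k(s)*v(R) + 118 = 5*0 + 118 = 0 + 118 = 118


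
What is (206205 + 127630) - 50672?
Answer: 283163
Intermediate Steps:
(206205 + 127630) - 50672 = 333835 - 50672 = 283163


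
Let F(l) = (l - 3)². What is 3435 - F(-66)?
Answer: -1326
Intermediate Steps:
F(l) = (-3 + l)²
3435 - F(-66) = 3435 - (-3 - 66)² = 3435 - 1*(-69)² = 3435 - 1*4761 = 3435 - 4761 = -1326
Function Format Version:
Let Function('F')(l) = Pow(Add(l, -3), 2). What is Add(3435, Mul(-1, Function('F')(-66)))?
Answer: -1326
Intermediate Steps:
Function('F')(l) = Pow(Add(-3, l), 2)
Add(3435, Mul(-1, Function('F')(-66))) = Add(3435, Mul(-1, Pow(Add(-3, -66), 2))) = Add(3435, Mul(-1, Pow(-69, 2))) = Add(3435, Mul(-1, 4761)) = Add(3435, -4761) = -1326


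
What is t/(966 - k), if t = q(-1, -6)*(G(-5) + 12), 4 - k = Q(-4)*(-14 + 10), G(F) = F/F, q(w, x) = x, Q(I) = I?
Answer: -13/163 ≈ -0.079755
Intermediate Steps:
G(F) = 1
k = -12 (k = 4 - (-4)*(-14 + 10) = 4 - (-4)*(-4) = 4 - 1*16 = 4 - 16 = -12)
t = -78 (t = -6*(1 + 12) = -6*13 = -78)
t/(966 - k) = -78/(966 - 1*(-12)) = -78/(966 + 12) = -78/978 = -78*1/978 = -13/163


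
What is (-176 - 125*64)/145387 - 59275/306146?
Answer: -11120864121/44509648502 ≈ -0.24985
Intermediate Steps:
(-176 - 125*64)/145387 - 59275/306146 = (-176 - 8000)*(1/145387) - 59275*1/306146 = -8176*1/145387 - 59275/306146 = -8176/145387 - 59275/306146 = -11120864121/44509648502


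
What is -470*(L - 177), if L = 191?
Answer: -6580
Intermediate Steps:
-470*(L - 177) = -470*(191 - 177) = -470*14 = -6580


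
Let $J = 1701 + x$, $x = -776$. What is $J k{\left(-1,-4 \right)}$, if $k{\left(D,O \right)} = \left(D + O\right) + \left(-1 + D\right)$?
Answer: $-6475$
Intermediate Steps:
$k{\left(D,O \right)} = -1 + O + 2 D$
$J = 925$ ($J = 1701 - 776 = 925$)
$J k{\left(-1,-4 \right)} = 925 \left(-1 - 4 + 2 \left(-1\right)\right) = 925 \left(-1 - 4 - 2\right) = 925 \left(-7\right) = -6475$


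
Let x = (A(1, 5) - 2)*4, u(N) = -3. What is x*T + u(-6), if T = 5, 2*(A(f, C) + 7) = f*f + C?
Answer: -123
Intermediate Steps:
A(f, C) = -7 + C/2 + f²/2 (A(f, C) = -7 + (f*f + C)/2 = -7 + (f² + C)/2 = -7 + (C + f²)/2 = -7 + (C/2 + f²/2) = -7 + C/2 + f²/2)
x = -24 (x = ((-7 + (½)*5 + (½)*1²) - 2)*4 = ((-7 + 5/2 + (½)*1) - 2)*4 = ((-7 + 5/2 + ½) - 2)*4 = (-4 - 2)*4 = -6*4 = -24)
x*T + u(-6) = -24*5 - 3 = -120 - 3 = -123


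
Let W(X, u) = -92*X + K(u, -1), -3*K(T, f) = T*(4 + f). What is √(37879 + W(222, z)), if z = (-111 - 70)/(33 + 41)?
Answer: 3*√10621886/74 ≈ 132.13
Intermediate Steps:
z = -181/74 ≈ -2.4459
K(T, f) = -T*(4 + f)/3
W(X, u) = -u - 92*X (W(X, u) = -92*X - u*(4 - 1)/3 = -92*X - ⅓*u*3 = -92*X - u = -u - 92*X)
√(37879 + W(222, z)) = √(37879 + (-1*(-181/74) - 92*222)) = √(37879 + (181/74 - 20424)) = √(37879 - 1511195/74) = √(1291851/74) = 3*√10621886/74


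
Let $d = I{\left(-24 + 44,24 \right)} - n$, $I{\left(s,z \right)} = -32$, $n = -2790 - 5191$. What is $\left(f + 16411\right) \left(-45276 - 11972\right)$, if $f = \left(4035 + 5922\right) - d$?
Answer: $-1054450912$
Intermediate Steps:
$n = -7981$
$d = 7949$ ($d = -32 - -7981 = -32 + 7981 = 7949$)
$f = 2008$ ($f = \left(4035 + 5922\right) - 7949 = 9957 - 7949 = 2008$)
$\left(f + 16411\right) \left(-45276 - 11972\right) = \left(2008 + 16411\right) \left(-45276 - 11972\right) = 18419 \left(-57248\right) = -1054450912$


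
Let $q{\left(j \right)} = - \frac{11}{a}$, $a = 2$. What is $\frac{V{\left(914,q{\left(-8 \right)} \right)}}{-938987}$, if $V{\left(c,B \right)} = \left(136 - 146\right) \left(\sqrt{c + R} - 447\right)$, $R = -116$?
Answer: $- \frac{4470}{938987} + \frac{10 \sqrt{798}}{938987} \approx -0.0044596$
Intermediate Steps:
$q{\left(j \right)} = - \frac{11}{2}$
$V{\left(c,B \right)} = 4470 - 10 \sqrt{-116 + c}$ ($V{\left(c,B \right)} = \left(136 - 146\right) \left(\sqrt{c - 116} - 447\right) = - 10 \left(\sqrt{-116 + c} - 447\right) = - 10 \left(-447 + \sqrt{-116 + c}\right) = 4470 - 10 \sqrt{-116 + c}$)
$\frac{V{\left(914,q{\left(-8 \right)} \right)}}{-938987} = \frac{4470 - 10 \sqrt{-116 + 914}}{-938987} = \left(4470 - 10 \sqrt{798}\right) \left(- \frac{1}{938987}\right) = - \frac{4470}{938987} + \frac{10 \sqrt{798}}{938987}$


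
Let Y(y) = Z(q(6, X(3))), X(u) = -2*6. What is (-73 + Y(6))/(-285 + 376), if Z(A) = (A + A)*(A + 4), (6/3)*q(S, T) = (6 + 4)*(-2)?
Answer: 47/91 ≈ 0.51648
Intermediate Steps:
X(u) = -12
q(S, T) = -10 (q(S, T) = ((6 + 4)*(-2))/2 = (10*(-2))/2 = (1/2)*(-20) = -10)
Z(A) = 2*A*(4 + A) (Z(A) = (2*A)*(4 + A) = 2*A*(4 + A))
Y(y) = 120 (Y(y) = 2*(-10)*(4 - 10) = 2*(-10)*(-6) = 120)
(-73 + Y(6))/(-285 + 376) = (-73 + 120)/(-285 + 376) = 47/91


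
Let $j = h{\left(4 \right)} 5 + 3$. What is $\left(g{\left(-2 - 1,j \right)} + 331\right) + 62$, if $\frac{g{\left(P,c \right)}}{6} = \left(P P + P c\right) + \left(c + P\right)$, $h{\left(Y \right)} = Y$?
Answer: $153$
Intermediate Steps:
$j = 23$ ($j = 4 \cdot 5 + 3 = 20 + 3 = 23$)
$g{\left(P,c \right)} = 6 P + 6 c + 6 P^{2} + 6 P c$ ($g{\left(P,c \right)} = 6 \left(\left(P P + P c\right) + \left(c + P\right)\right) = 6 \left(\left(P^{2} + P c\right) + \left(P + c\right)\right) = 6 \left(P + c + P^{2} + P c\right) = 6 P + 6 c + 6 P^{2} + 6 P c$)
$\left(g{\left(-2 - 1,j \right)} + 331\right) + 62 = \left(\left(6 \left(-2 - 1\right) + 6 \cdot 23 + 6 \left(-2 - 1\right)^{2} + 6 \left(-2 - 1\right) 23\right) + 331\right) + 62 = \left(\left(6 \left(-2 + \left(-5 + 4\right)\right) + 138 + 6 \left(-2 + \left(-5 + 4\right)\right)^{2} + 6 \left(-2 + \left(-5 + 4\right)\right) 23\right) + 331\right) + 62 = \left(\left(6 \left(-2 - 1\right) + 138 + 6 \left(-2 - 1\right)^{2} + 6 \left(-2 - 1\right) 23\right) + 331\right) + 62 = \left(\left(6 \left(-3\right) + 138 + 6 \left(-3\right)^{2} + 6 \left(-3\right) 23\right) + 331\right) + 62 = \left(\left(-18 + 138 + 6 \cdot 9 - 414\right) + 331\right) + 62 = \left(\left(-18 + 138 + 54 - 414\right) + 331\right) + 62 = \left(-240 + 331\right) + 62 = 91 + 62 = 153$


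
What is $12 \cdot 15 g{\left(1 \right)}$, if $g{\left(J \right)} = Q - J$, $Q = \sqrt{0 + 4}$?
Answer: $180$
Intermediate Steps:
$Q = 2$ ($Q = \sqrt{4} = 2$)
$g{\left(J \right)} = 2 - J$
$12 \cdot 15 g{\left(1 \right)} = 12 \cdot 15 \left(2 - 1\right) = 180 \left(2 - 1\right) = 180 \cdot 1 = 180$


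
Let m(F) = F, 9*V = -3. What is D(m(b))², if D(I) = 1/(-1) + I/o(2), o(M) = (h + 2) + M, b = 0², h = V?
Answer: 1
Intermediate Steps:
V = -⅓ (V = (⅑)*(-3) = -⅓ ≈ -0.33333)
h = -⅓ ≈ -0.33333
b = 0
o(M) = 5/3 + M (o(M) = (-⅓ + 2) + M = 5/3 + M)
D(I) = -1 + 3*I/11 (D(I) = 1/(-1) + I/(5/3 + 2) = 1*(-1) + I/(11/3) = -1 + I*(3/11) = -1 + 3*I/11)
D(m(b))² = (-1 + (3/11)*0)² = (-1 + 0)² = (-1)² = 1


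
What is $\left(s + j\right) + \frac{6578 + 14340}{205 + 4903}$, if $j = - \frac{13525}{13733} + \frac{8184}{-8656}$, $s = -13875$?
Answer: $- \frac{131619067326358}{9487539181} \approx -13873.0$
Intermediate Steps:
$j = - \frac{28682909}{14859106}$ ($j = \left(-13525\right) \frac{1}{13733} + 8184 \left(- \frac{1}{8656}\right) = - \frac{13525}{13733} - \frac{1023}{1082} = - \frac{28682909}{14859106} \approx -1.9303$)
$\left(s + j\right) + \frac{6578 + 14340}{205 + 4903} = \left(-13875 - \frac{28682909}{14859106}\right) + \frac{6578 + 14340}{205 + 4903} = - \frac{206198778659}{14859106} + \frac{20918}{5108} = - \frac{206198778659}{14859106} + 20918 \cdot \frac{1}{5108} = - \frac{206198778659}{14859106} + \frac{10459}{2554} = - \frac{131619067326358}{9487539181}$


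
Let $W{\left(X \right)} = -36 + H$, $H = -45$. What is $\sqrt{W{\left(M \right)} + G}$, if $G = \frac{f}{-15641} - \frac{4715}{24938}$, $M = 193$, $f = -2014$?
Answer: $\frac{i \sqrt{12332766398927959898}}{390055258} \approx 9.0034 i$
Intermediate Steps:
$G = - \frac{23522183}{390055258}$ ($G = - \frac{2014}{-15641} - \frac{4715}{24938} = \left(-2014\right) \left(- \frac{1}{15641}\right) - \frac{4715}{24938} = \frac{2014}{15641} - \frac{4715}{24938} = - \frac{23522183}{390055258} \approx -0.060305$)
$W{\left(X \right)} = -81$ ($W{\left(X \right)} = -36 - 45 = -81$)
$\sqrt{W{\left(M \right)} + G} = \sqrt{-81 - \frac{23522183}{390055258}} = \sqrt{- \frac{31617998081}{390055258}} = \frac{i \sqrt{12332766398927959898}}{390055258}$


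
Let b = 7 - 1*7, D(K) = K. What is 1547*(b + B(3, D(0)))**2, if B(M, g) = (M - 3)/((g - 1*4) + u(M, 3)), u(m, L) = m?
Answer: 0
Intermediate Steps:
b = 0 (b = 7 - 7 = 0)
B(M, g) = (-3 + M)/(-4 + M + g) (B(M, g) = (M - 3)/((g - 1*4) + M) = (-3 + M)/((g - 4) + M) = (-3 + M)/((-4 + g) + M) = (-3 + M)/(-4 + M + g))
1547*(b + B(3, D(0)))**2 = 1547*(0 + (-3 + 3)/(-4 + 3 + 0))**2 = 1547*(0 + 0/(-1))**2 = 1547*(0 - 1*0)**2 = 1547*(0 + 0)**2 = 1547*0**2 = 1547*0 = 0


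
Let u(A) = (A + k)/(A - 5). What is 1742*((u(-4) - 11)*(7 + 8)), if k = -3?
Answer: -801320/3 ≈ -2.6711e+5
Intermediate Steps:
u(A) = (-3 + A)/(-5 + A) (u(A) = (A - 3)/(A - 5) = (-3 + A)/(-5 + A))
1742*((u(-4) - 11)*(7 + 8)) = 1742*(((-3 - 4)/(-5 - 4) - 11)*(7 + 8)) = 1742*((-7/(-9) - 11)*15) = 1742*((-1/9*(-7) - 11)*15) = 1742*((7/9 - 11)*15) = 1742*(-92/9*15) = 1742*(-460/3) = -801320/3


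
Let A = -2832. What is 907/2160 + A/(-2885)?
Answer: 1746763/1246320 ≈ 1.4015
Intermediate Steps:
907/2160 + A/(-2885) = 907/2160 - 2832/(-2885) = 907*(1/2160) - 2832*(-1/2885) = 907/2160 + 2832/2885 = 1746763/1246320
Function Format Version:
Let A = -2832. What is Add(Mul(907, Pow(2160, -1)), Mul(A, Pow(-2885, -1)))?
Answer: Rational(1746763, 1246320) ≈ 1.4015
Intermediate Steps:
Add(Mul(907, Pow(2160, -1)), Mul(A, Pow(-2885, -1))) = Add(Mul(907, Pow(2160, -1)), Mul(-2832, Pow(-2885, -1))) = Add(Mul(907, Rational(1, 2160)), Mul(-2832, Rational(-1, 2885))) = Add(Rational(907, 2160), Rational(2832, 2885)) = Rational(1746763, 1246320)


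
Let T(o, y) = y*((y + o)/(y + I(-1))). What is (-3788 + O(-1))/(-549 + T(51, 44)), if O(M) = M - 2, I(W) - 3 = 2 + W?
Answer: 45492/5543 ≈ 8.2071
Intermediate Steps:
I(W) = 5 + W (I(W) = 3 + (2 + W) = 5 + W)
O(M) = -2 + M
T(o, y) = y*(o + y)/(4 + y) (T(o, y) = y*((y + o)/(y + (5 - 1))) = y*((o + y)/(y + 4)) = y*((o + y)/(4 + y)) = y*(o + y)/(4 + y))
(-3788 + O(-1))/(-549 + T(51, 44)) = (-3788 + (-2 - 1))/(-549 + 44*(51 + 44)/(4 + 44)) = (-3788 - 3)/(-549 + 44*95/48) = -3791/(-549 + 44*(1/48)*95) = -3791/(-549 + 1045/12) = -3791/(-5543/12) = -3791*(-12/5543) = 45492/5543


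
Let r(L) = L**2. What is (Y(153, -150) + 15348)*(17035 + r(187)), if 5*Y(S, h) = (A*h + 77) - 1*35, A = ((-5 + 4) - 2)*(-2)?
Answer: 3946167528/5 ≈ 7.8923e+8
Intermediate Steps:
A = 6 (A = (-1 - 2)*(-2) = -3*(-2) = 6)
Y(S, h) = 42/5 + 6*h/5 (Y(S, h) = ((6*h + 77) - 1*35)/5 = ((77 + 6*h) - 35)/5 = (42 + 6*h)/5 = 42/5 + 6*h/5)
(Y(153, -150) + 15348)*(17035 + r(187)) = ((42/5 + (6/5)*(-150)) + 15348)*(17035 + 187**2) = ((42/5 - 180) + 15348)*(17035 + 34969) = (-858/5 + 15348)*52004 = (75882/5)*52004 = 3946167528/5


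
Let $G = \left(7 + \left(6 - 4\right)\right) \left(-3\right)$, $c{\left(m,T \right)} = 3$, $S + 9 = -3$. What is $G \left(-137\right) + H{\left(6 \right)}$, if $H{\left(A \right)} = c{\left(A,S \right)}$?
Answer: $3702$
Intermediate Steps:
$S = -12$ ($S = -9 - 3 = -12$)
$H{\left(A \right)} = 3$
$G = -27$ ($G = \left(7 + \left(6 - 4\right)\right) \left(-3\right) = \left(7 + 2\right) \left(-3\right) = 9 \left(-3\right) = -27$)
$G \left(-137\right) + H{\left(6 \right)} = \left(-27\right) \left(-137\right) + 3 = 3699 + 3 = 3702$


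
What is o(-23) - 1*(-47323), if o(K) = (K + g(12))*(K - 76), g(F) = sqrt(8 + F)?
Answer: 49600 - 198*sqrt(5) ≈ 49157.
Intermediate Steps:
o(K) = (-76 + K)*(K + 2*sqrt(5)) (o(K) = (K + sqrt(8 + 12))*(K - 76) = (K + sqrt(20))*(-76 + K) = (K + 2*sqrt(5))*(-76 + K) = (-76 + K)*(K + 2*sqrt(5)))
o(-23) - 1*(-47323) = ((-23)**2 - 152*sqrt(5) - 76*(-23) + 2*(-23)*sqrt(5)) - 1*(-47323) = (529 - 152*sqrt(5) + 1748 - 46*sqrt(5)) + 47323 = (2277 - 198*sqrt(5)) + 47323 = 49600 - 198*sqrt(5)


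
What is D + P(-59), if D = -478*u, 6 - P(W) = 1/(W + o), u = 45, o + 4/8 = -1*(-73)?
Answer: -580610/27 ≈ -21504.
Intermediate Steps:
o = 145/2 (o = -1/2 - 1*(-73) = -1/2 + 73 = 145/2 ≈ 72.500)
P(W) = 6 - 1/(145/2 + W) (P(W) = 6 - 1/(W + 145/2) = 6 - 1/(145/2 + W))
D = -21510 (D = -478*45 = -21510)
D + P(-59) = -21510 + 4*(217 + 3*(-59))/(145 + 2*(-59)) = -21510 + 4*(217 - 177)/(145 - 118) = -21510 + 4*40/27 = -21510 + 4*(1/27)*40 = -21510 + 160/27 = -580610/27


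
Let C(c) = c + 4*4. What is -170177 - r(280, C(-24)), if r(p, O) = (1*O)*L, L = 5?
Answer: -170137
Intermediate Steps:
C(c) = 16 + c (C(c) = c + 16 = 16 + c)
r(p, O) = 5*O (r(p, O) = (1*O)*5 = O*5 = 5*O)
-170177 - r(280, C(-24)) = -170177 - 5*(16 - 24) = -170177 - 5*(-8) = -170177 - 1*(-40) = -170177 + 40 = -170137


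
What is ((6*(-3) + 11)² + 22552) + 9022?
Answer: 31623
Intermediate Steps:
((6*(-3) + 11)² + 22552) + 9022 = ((-18 + 11)² + 22552) + 9022 = ((-7)² + 22552) + 9022 = (49 + 22552) + 9022 = 22601 + 9022 = 31623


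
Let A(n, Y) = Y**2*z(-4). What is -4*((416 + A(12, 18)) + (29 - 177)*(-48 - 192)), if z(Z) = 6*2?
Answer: -159296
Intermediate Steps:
z(Z) = 12
A(n, Y) = 12*Y**2 (A(n, Y) = Y**2*12 = 12*Y**2)
-4*((416 + A(12, 18)) + (29 - 177)*(-48 - 192)) = -4*((416 + 12*18**2) + (29 - 177)*(-48 - 192)) = -4*((416 + 12*324) - 148*(-240)) = -4*((416 + 3888) + 35520) = -4*(4304 + 35520) = -4*39824 = -159296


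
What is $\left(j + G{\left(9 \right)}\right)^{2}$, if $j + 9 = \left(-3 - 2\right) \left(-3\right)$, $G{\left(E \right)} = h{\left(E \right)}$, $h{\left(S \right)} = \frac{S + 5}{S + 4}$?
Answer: $\frac{8464}{169} \approx 50.083$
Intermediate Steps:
$h{\left(S \right)} = \frac{5 + S}{4 + S}$
$G{\left(E \right)} = \frac{5 + E}{4 + E}$
$j = 6$ ($j = -9 + \left(-3 - 2\right) \left(-3\right) = -9 - -15 = -9 + 15 = 6$)
$\left(j + G{\left(9 \right)}\right)^{2} = \left(6 + \frac{5 + 9}{4 + 9}\right)^{2} = \left(6 + \frac{1}{13} \cdot 14\right)^{2} = \left(6 + \frac{14}{13}\right)^{2} = \left(\frac{92}{13}\right)^{2} = \frac{8464}{169}$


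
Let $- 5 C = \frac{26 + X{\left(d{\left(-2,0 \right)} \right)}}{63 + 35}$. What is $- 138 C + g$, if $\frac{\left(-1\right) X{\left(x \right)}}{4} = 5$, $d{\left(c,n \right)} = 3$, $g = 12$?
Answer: $\frac{3354}{245} \approx 13.69$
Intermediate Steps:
$X{\left(x \right)} = -20$ ($X{\left(x \right)} = \left(-4\right) 5 = -20$)
$C = - \frac{3}{245}$ ($C = - \frac{\left(26 - 20\right) \frac{1}{63 + 35}}{5} = - \frac{6 \cdot \frac{1}{98}}{5} = \left(- \frac{1}{5}\right) \frac{3}{49} = - \frac{3}{245} \approx -0.012245$)
$- 138 C + g = \left(-138\right) \left(- \frac{3}{245}\right) + 12 = \frac{414}{245} + 12 = \frac{3354}{245}$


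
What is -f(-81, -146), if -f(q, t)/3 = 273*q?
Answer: -66339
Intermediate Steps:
f(q, t) = -819*q
-f(-81, -146) = -(-819)*(-81) = -1*66339 = -66339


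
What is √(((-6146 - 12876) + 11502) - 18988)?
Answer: 94*I*√3 ≈ 162.81*I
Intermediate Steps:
√(((-6146 - 12876) + 11502) - 18988) = √((-19022 + 11502) - 18988) = √(-7520 - 18988) = √(-26508) = 94*I*√3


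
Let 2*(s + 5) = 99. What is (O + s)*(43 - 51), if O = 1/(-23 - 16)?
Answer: -13876/39 ≈ -355.79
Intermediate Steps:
O = -1/39 (O = 1/(-39) = -1/39 ≈ -0.025641)
s = 89/2 (s = -5 + (1/2)*99 = -5 + 99/2 = 89/2 ≈ 44.500)
(O + s)*(43 - 51) = (-1/39 + 89/2)*(43 - 51) = (3469/78)*(-8) = -13876/39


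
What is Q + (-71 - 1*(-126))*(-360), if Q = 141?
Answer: -19659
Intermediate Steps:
Q + (-71 - 1*(-126))*(-360) = 141 + (-71 - 1*(-126))*(-360) = 141 + (-71 + 126)*(-360) = 141 + 55*(-360) = 141 - 19800 = -19659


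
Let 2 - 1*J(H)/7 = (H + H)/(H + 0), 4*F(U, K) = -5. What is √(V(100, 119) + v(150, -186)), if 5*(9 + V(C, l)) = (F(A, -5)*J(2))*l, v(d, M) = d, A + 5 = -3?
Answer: √141 ≈ 11.874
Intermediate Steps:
A = -8 (A = -5 - 3 = -8)
F(U, K) = -5/4 (F(U, K) = (¼)*(-5) = -5/4)
J(H) = 0 (J(H) = 14 - 7*(H + H)/(H + 0) = 14 - 7*2*H/H = 14 - 7*2 = 14 - 14 = 0)
V(C, l) = -9 (V(C, l) = -9 + ((-5/4*0)*l)/5 = -9 + (0*l)/5 = -9 + (⅕)*0 = -9 + 0 = -9)
√(V(100, 119) + v(150, -186)) = √(-9 + 150) = √141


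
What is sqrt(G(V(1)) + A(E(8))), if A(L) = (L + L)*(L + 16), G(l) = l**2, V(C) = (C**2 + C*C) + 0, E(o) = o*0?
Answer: 2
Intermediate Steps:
E(o) = 0
V(C) = 2*C**2 (V(C) = (C**2 + C**2) + 0 = 2*C**2 + 0 = 2*C**2)
A(L) = 2*L*(16 + L) (A(L) = (2*L)*(16 + L) = 2*L*(16 + L))
sqrt(G(V(1)) + A(E(8))) = sqrt((2*1**2)**2 + 2*0*(16 + 0)) = sqrt((2*1)**2 + 2*0*16) = sqrt(2**2 + 0) = sqrt(4 + 0) = sqrt(4) = 2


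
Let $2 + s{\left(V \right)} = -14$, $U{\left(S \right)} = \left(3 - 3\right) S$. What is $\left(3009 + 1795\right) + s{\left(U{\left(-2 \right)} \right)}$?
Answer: $4788$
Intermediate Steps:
$U{\left(S \right)} = 0$ ($U{\left(S \right)} = 0 S = 0$)
$s{\left(V \right)} = -16$ ($s{\left(V \right)} = -2 - 14 = -16$)
$\left(3009 + 1795\right) + s{\left(U{\left(-2 \right)} \right)} = \left(3009 + 1795\right) - 16 = 4804 - 16 = 4788$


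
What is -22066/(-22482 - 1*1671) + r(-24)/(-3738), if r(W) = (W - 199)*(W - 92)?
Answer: -30128172/5015773 ≈ -6.0067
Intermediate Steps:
r(W) = (-199 + W)*(-92 + W)
-22066/(-22482 - 1*1671) + r(-24)/(-3738) = -22066/(-22482 - 1*1671) + (18308 + (-24)² - 291*(-24))/(-3738) = -22066/(-22482 - 1671) + (18308 + 576 + 6984)*(-1/3738) = -22066/(-24153) + 25868*(-1/3738) = -22066*(-1/24153) - 12934/1869 = 22066/24153 - 12934/1869 = -30128172/5015773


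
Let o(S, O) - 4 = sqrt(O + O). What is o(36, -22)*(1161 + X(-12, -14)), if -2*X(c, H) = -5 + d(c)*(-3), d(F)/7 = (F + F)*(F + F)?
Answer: 28846 + 14423*I*sqrt(11) ≈ 28846.0 + 47836.0*I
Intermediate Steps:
o(S, O) = 4 + sqrt(2)*sqrt(O) (o(S, O) = 4 + sqrt(O + O) = 4 + sqrt(2*O) = 4 + sqrt(2)*sqrt(O))
d(F) = 28*F**2 (d(F) = 7*((F + F)*(F + F)) = 7*((2*F)*(2*F)) = 7*(4*F**2) = 28*F**2)
X(c, H) = 5/2 + 42*c**2 (X(c, H) = -(-5 + (28*c**2)*(-3))/2 = -(-5 - 84*c**2)/2 = 5/2 + 42*c**2)
o(36, -22)*(1161 + X(-12, -14)) = (4 + sqrt(2)*sqrt(-22))*(1161 + (5/2 + 42*(-12)**2)) = (4 + sqrt(2)*(I*sqrt(22)))*(1161 + (5/2 + 42*144)) = (4 + 2*I*sqrt(11))*(1161 + (5/2 + 6048)) = (4 + 2*I*sqrt(11))*(1161 + 12101/2) = (4 + 2*I*sqrt(11))*(14423/2) = 28846 + 14423*I*sqrt(11)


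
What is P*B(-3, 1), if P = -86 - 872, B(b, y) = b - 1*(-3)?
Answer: 0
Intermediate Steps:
B(b, y) = 3 + b (B(b, y) = b + 3 = 3 + b)
P = -958
P*B(-3, 1) = -958*(3 - 3) = -958*0 = 0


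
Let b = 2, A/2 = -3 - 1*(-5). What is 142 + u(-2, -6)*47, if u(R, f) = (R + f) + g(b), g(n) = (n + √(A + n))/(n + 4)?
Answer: -655/3 + 47*√6/6 ≈ -199.15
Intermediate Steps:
A = 4 (A = 2*(-3 - 1*(-5)) = 2*(-3 + 5) = 2*2 = 4)
g(n) = (n + √(4 + n))/(4 + n) (g(n) = (n + √(4 + n))/(n + 4) = (n + √(4 + n))/(4 + n))
u(R, f) = ⅓ + R + f + √6/6 (u(R, f) = (R + f) + (2 + √(4 + 2))/(4 + 2) = (R + f) + (2 + √6)/6 = (R + f) + (⅓ + √6/6) = ⅓ + R + f + √6/6)
142 + u(-2, -6)*47 = 142 + (⅓ - 2 - 6 + √6/6)*47 = 142 + (-23/3 + √6/6)*47 = 142 + (-1081/3 + 47*√6/6) = -655/3 + 47*√6/6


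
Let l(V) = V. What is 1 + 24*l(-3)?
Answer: -71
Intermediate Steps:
1 + 24*l(-3) = 1 + 24*(-3) = 1 - 72 = -71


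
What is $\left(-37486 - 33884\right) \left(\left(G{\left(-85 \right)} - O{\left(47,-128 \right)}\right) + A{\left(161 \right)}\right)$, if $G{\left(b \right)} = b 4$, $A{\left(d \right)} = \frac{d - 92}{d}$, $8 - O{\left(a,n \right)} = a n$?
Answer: $\frac{3179176650}{7} \approx 4.5417 \cdot 10^{8}$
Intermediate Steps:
$O{\left(a,n \right)} = 8 - a n$
$A{\left(d \right)} = \frac{-92 + d}{d}$
$G{\left(b \right)} = 4 b$
$\left(-37486 - 33884\right) \left(\left(G{\left(-85 \right)} - O{\left(47,-128 \right)}\right) + A{\left(161 \right)}\right) = \left(-37486 - 33884\right) \left(\left(4 \left(-85\right) - \left(8 - 47 \left(-128\right)\right)\right) + \frac{-92 + 161}{161}\right) = - 71370 \left(\left(-340 - \left(8 + 6016\right)\right) + \frac{1}{161} \cdot 69\right) = - 71370 \left(\left(-340 - 6024\right) + \frac{3}{7}\right) = - 71370 \left(-6364 + \frac{3}{7}\right) = \left(-71370\right) \left(- \frac{44545}{7}\right) = \frac{3179176650}{7}$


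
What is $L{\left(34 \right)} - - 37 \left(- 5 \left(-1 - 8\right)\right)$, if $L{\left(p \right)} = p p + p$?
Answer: $2855$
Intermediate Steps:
$L{\left(p \right)} = p + p^{2}$ ($L{\left(p \right)} = p^{2} + p = p + p^{2}$)
$L{\left(34 \right)} - - 37 \left(- 5 \left(-1 - 8\right)\right) = 34 \left(1 + 34\right) - - 37 \left(- 5 \left(-1 - 8\right)\right) = 34 \cdot 35 - - 37 \left(- 5 \left(-1 - 8\right)\right) = 1190 - - 37 \left(\left(-5\right) \left(-9\right)\right) = 1190 - \left(-37\right) 45 = 1190 - -1665 = 1190 + 1665 = 2855$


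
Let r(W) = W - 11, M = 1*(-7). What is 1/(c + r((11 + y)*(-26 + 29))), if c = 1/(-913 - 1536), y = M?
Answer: 2449/2448 ≈ 1.0004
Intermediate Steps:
M = -7
y = -7
c = -1/2449 (c = 1/(-2449) = -1/2449 ≈ -0.00040833)
r(W) = -11 + W
1/(c + r((11 + y)*(-26 + 29))) = 1/(-1/2449 + (-11 + (11 - 7)*(-26 + 29))) = 1/(-1/2449 + (-11 + 4*3)) = 1/(-1/2449 + (-11 + 12)) = 1/(-1/2449 + 1) = 1/(2448/2449) = 2449/2448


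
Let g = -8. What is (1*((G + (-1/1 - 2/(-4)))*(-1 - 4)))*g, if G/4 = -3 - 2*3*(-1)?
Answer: 460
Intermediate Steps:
G = 12 (G = 4*(-3 - 2*3*(-1)) = 4*(-3 - 6*(-1)) = 4*(-3 - 1*(-6)) = 4*(-3 + 6) = 4*3 = 12)
(1*((G + (-1/1 - 2/(-4)))*(-1 - 4)))*g = (1*((12 + (-1/1 - 2/(-4)))*(-1 - 4)))*(-8) = (1*((12 + (-1*1 - 2*(-¼)))*(-5)))*(-8) = (1*((12 + (-1 + ½))*(-5)))*(-8) = (1*((12 - ½)*(-5)))*(-8) = (1*((23/2)*(-5)))*(-8) = (1*(-115/2))*(-8) = -115/2*(-8) = 460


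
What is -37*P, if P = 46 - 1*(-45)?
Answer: -3367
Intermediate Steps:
P = 91 (P = 46 + 45 = 91)
-37*P = -37*91 = -3367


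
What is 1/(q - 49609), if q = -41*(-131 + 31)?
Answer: -1/45509 ≈ -2.1974e-5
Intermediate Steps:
q = 4100 (q = -41*(-100) = 4100)
1/(q - 49609) = 1/(4100 - 49609) = 1/(-45509) = -1/45509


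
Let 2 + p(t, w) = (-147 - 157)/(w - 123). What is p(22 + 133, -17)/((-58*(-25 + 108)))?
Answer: -3/84245 ≈ -3.5610e-5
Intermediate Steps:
p(t, w) = -2 - 304/(-123 + w) (p(t, w) = -2 + (-147 - 157)/(w - 123) = -2 - 304/(-123 + w))
p(22 + 133, -17)/((-58*(-25 + 108))) = (2*(-29 - 1*(-17))/(-123 - 17))/((-58*(-25 + 108))) = (2*(-29 + 17)/(-140))/((-58*83)) = (2*(-1/140)*(-12))/(-4814) = (6/35)*(-1/4814) = -3/84245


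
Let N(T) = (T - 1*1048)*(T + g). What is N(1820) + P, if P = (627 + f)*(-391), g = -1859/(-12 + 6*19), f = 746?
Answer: 43560473/51 ≈ 8.5413e+5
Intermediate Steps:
g = -1859/102 (g = -1859/(-12 + 114) = -1859/102 ≈ -18.225)
P = -536843 (P = (627 + 746)*(-391) = 1373*(-391) = -536843)
N(T) = (-1048 + T)*(-1859/102 + T) (N(T) = (T - 1*1048)*(T - 1859/102) = (T - 1048)*(-1859/102 + T) = (-1048 + T)*(-1859/102 + T))
N(1820) + P = (974116/51 + 1820² - 108755/102*1820) - 536843 = (974116/51 + 3312400 - 98967050/51) - 536843 = 70939466/51 - 536843 = 43560473/51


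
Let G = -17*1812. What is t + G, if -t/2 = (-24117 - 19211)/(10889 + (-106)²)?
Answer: -681451844/22125 ≈ -30800.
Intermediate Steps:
t = 86656/22125 (t = -2*(-24117 - 19211)/(10889 + (-106)²) = -(-86656)/(10889 + 11236) = -(-86656)/22125 = -2*(-43328/22125) = 86656/22125 ≈ 3.9167)
G = -30804
t + G = 86656/22125 - 30804 = -681451844/22125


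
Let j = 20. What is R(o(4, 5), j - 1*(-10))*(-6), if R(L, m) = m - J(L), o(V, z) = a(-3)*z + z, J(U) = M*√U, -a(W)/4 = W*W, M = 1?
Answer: -180 + 30*I*√7 ≈ -180.0 + 79.373*I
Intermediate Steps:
a(W) = -4*W² (a(W) = -4*W*W = -4*W²)
J(U) = √U (J(U) = 1*√U = √U)
o(V, z) = -35*z (o(V, z) = (-4*(-3)²)*z + z = (-4*9)*z + z = -36*z + z = -35*z)
R(L, m) = m - √L
R(o(4, 5), j - 1*(-10))*(-6) = ((20 - 1*(-10)) - √(-35*5))*(-6) = ((20 + 10) - √(-175))*(-6) = (30 - 5*I*√7)*(-6) = -180 + 30*I*√7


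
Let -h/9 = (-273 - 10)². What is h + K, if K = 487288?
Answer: -233513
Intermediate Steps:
h = -720801 (h = -9*(-273 - 10)² = -9*(-283)² = -9*80089 = -720801)
h + K = -720801 + 487288 = -233513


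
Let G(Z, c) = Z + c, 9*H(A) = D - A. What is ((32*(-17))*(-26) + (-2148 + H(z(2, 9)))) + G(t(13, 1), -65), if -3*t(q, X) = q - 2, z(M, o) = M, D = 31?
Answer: 107375/9 ≈ 11931.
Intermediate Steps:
t(q, X) = ⅔ - q/3 (t(q, X) = -(q - 2)/3 = -(-2 + q)/3 = ⅔ - q/3)
H(A) = 31/9 - A/9 (H(A) = (31 - A)/9 = 31/9 - A/9)
((32*(-17))*(-26) + (-2148 + H(z(2, 9)))) + G(t(13, 1), -65) = ((32*(-17))*(-26) + (-2148 + (31/9 - ⅑*2))) + ((⅔ - ⅓*13) - 65) = (-544*(-26) + (-2148 + (31/9 - 2/9))) + ((⅔ - 13/3) - 65) = (14144 + (-2148 + 29/9)) + (-11/3 - 65) = (14144 - 19303/9) - 206/3 = 107993/9 - 206/3 = 107375/9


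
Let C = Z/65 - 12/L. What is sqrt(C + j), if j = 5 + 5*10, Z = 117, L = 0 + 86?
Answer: sqrt(2619130)/215 ≈ 7.5273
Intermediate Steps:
L = 86
C = 357/215 (C = 117/65 - 12/86 = 117*(1/65) - 12*1/86 = 9/5 - 6/43 = 357/215 ≈ 1.6605)
j = 55 (j = 5 + 50 = 55)
sqrt(C + j) = sqrt(357/215 + 55) = sqrt(12182/215) = sqrt(2619130)/215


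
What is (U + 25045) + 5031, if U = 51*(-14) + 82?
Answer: 29444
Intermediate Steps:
U = -632 (U = -714 + 82 = -632)
(U + 25045) + 5031 = (-632 + 25045) + 5031 = 24413 + 5031 = 29444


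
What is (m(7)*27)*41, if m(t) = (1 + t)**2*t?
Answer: 495936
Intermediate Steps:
m(t) = t*(1 + t)**2
(m(7)*27)*41 = ((7*(1 + 7)**2)*27)*41 = ((7*8**2)*27)*41 = ((7*64)*27)*41 = (448*27)*41 = 12096*41 = 495936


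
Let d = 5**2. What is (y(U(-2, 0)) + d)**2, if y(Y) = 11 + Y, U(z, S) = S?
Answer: 1296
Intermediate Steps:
d = 25
(y(U(-2, 0)) + d)**2 = ((11 + 0) + 25)**2 = (11 + 25)**2 = 36**2 = 1296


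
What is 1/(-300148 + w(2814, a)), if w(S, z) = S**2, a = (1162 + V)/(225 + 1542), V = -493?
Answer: 1/7618448 ≈ 1.3126e-7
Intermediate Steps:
a = 223/589 (a = (1162 - 493)/(225 + 1542) = 669/1767 = 669*(1/1767) = 223/589 ≈ 0.37861)
1/(-300148 + w(2814, a)) = 1/(-300148 + 2814**2) = 1/(-300148 + 7918596) = 1/7618448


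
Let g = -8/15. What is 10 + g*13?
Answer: 46/15 ≈ 3.0667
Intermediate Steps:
g = -8/15 ≈ -0.53333
10 + g*13 = 10 - 8/15*13 = 10 - 104/15 = 46/15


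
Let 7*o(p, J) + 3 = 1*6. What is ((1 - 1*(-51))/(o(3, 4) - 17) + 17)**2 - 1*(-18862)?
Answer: 16024546/841 ≈ 19054.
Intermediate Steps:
o(p, J) = 3/7 (o(p, J) = -3/7 + (1*6)/7 = -3/7 + (1/7)*6 = -3/7 + 6/7 = 3/7)
((1 - 1*(-51))/(o(3, 4) - 17) + 17)**2 - 1*(-18862) = ((1 - 1*(-51))/(3/7 - 17) + 17)**2 - 1*(-18862) = ((1 + 51)/(-116/7) + 17)**2 + 18862 = (52*(-7/116) + 17)**2 + 18862 = (-91/29 + 17)**2 + 18862 = (402/29)**2 + 18862 = 161604/841 + 18862 = 16024546/841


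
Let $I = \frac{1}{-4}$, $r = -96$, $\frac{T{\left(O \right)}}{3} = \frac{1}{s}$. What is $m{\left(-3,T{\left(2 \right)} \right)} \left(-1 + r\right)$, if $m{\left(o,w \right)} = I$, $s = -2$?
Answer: $\frac{97}{4} \approx 24.25$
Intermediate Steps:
$T{\left(O \right)} = - \frac{3}{2}$ ($T{\left(O \right)} = \frac{3}{-2} = 3 \left(- \frac{1}{2}\right) = - \frac{3}{2}$)
$I = - \frac{1}{4} \approx -0.25$
$m{\left(o,w \right)} = - \frac{1}{4}$
$m{\left(-3,T{\left(2 \right)} \right)} \left(-1 + r\right) = - \frac{-1 - 96}{4} = \left(- \frac{1}{4}\right) \left(-97\right) = \frac{97}{4}$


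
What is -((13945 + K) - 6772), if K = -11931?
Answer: 4758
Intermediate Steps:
-((13945 + K) - 6772) = -((13945 - 11931) - 6772) = -(2014 - 6772) = -1*(-4758) = 4758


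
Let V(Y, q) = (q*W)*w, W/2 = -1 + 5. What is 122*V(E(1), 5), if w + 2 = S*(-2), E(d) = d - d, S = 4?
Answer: -48800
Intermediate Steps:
W = 8 (W = 2*(-1 + 5) = 2*4 = 8)
E(d) = 0
w = -10 (w = -2 + 4*(-2) = -2 - 8 = -10)
V(Y, q) = -80*q (V(Y, q) = (q*8)*(-10) = (8*q)*(-10) = -80*q)
122*V(E(1), 5) = 122*(-80*5) = 122*(-400) = -48800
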